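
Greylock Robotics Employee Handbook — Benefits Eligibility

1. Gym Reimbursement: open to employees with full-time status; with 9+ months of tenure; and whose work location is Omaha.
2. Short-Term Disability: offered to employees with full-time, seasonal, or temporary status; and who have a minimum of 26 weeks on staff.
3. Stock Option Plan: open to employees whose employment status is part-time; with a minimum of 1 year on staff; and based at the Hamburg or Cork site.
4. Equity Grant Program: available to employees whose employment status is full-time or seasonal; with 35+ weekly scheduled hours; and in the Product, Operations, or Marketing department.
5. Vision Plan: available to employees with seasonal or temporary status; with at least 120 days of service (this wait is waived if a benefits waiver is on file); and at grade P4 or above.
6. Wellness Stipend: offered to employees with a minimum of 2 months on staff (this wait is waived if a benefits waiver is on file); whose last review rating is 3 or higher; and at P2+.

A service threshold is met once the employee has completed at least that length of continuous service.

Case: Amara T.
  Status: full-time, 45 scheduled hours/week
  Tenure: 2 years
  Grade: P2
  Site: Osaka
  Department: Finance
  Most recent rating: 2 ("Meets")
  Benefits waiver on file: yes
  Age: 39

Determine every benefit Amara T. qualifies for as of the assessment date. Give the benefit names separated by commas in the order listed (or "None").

Gym Reimbursement — status full-time ✓; service 2 years ≥ 9 months (≈270 days) ✓; site Osaka ✗ (not Omaha) → not eligible.
Short-Term Disability — status full-time ✓; service 2 years ≥ 26 weeks (≈182 days) ✓ → eligible.
Stock Option Plan — status full-time ✗ (requires part-time) → not eligible.
Equity Grant Program — status full-time ✓; 45 hrs/wk ≥ 35 ✓; dept Finance ✗ → not eligible.
Vision Plan — status full-time ✗ (requires seasonal or temporary) → not eligible.
Wellness Stipend — benefits waiver on file ✓; rating 2 < 3 ✗ → not eligible.

Short-Term Disability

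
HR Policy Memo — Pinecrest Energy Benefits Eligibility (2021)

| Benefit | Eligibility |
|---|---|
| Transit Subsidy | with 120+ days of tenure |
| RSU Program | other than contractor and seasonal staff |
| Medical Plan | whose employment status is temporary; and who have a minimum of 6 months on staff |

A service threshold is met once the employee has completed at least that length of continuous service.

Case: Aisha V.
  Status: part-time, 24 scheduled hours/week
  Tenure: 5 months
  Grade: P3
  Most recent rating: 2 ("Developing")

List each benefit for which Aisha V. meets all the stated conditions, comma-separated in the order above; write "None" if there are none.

Transit Subsidy — service 5 months ≥ 120 days ✓ → eligible.
RSU Program — status part-time ✓ (not excluded) → eligible.
Medical Plan — status part-time ✗ (requires temporary) → not eligible.

Transit Subsidy, RSU Program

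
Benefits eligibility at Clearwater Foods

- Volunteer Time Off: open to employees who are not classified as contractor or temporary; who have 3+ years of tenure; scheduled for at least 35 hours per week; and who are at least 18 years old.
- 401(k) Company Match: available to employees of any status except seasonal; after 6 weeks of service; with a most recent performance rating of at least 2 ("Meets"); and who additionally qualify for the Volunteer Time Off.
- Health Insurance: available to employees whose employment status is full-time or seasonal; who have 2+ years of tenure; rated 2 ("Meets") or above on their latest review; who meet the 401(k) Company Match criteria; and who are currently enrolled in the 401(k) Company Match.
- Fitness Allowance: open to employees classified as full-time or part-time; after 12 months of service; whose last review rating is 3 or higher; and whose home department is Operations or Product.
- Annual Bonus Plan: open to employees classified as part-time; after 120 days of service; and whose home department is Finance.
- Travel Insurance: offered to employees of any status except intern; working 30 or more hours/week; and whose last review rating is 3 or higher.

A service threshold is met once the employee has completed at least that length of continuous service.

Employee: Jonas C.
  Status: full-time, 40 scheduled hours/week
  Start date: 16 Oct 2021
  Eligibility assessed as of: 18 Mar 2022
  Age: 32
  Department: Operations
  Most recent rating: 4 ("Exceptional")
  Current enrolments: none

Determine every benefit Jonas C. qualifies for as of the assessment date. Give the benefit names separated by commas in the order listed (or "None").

Travel Insurance

Service from 16 Oct 2021 to 18 Mar 2022: 153 days.
Volunteer Time Off — status full-time ✓ (not excluded); service 153 days < 3 years (≈1095 days) ✗ → not eligible.
401(k) Company Match — status full-time ✓ (not excluded); service 153 days ≥ 6 weeks (≈42 days) ✓; rating 4 ≥ 2 ✓; not eligible for Volunteer Time Off ✗ → not eligible.
Health Insurance — status full-time ✓; service 153 days < 2 years (≈730 days) ✗ → not eligible.
Fitness Allowance — status full-time ✓; service 153 days < 12 months (≈360 days) ✗ → not eligible.
Annual Bonus Plan — status full-time ✗ (requires part-time) → not eligible.
Travel Insurance — status full-time ✓ (not excluded); 40 hrs/wk ≥ 30 ✓; rating 4 ≥ 3 ✓ → eligible.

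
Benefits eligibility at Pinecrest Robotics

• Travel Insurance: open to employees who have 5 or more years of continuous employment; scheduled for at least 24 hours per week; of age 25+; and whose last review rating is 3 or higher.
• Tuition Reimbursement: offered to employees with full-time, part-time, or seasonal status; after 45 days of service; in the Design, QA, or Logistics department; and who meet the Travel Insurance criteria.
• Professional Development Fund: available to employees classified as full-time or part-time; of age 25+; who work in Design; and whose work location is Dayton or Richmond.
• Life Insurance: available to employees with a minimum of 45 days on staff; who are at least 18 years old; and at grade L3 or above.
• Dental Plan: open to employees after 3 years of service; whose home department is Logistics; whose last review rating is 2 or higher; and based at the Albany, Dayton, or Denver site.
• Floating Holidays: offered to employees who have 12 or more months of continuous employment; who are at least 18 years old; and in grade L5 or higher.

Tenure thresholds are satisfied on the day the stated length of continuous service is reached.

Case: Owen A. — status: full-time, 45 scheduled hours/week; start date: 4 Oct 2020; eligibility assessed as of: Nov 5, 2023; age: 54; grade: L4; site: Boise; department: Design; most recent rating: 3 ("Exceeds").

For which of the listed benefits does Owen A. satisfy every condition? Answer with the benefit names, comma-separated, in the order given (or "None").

Service from 4 Oct 2020 to Nov 5, 2023: 1127 days.
Travel Insurance — service 1127 days < 5 years (≈1825 days) ✗ → not eligible.
Tuition Reimbursement — status full-time ✓; service 1127 days ≥ 45 days ✓; dept Design ✓; not eligible for Travel Insurance ✗ → not eligible.
Professional Development Fund — status full-time ✓; age 54 ≥ 25 ✓; dept Design ✓; site Boise ✗ (not Dayton or Richmond) → not eligible.
Life Insurance — service 1127 days ≥ 45 days ✓; age 54 ≥ 18 ✓; grade L4 ≥ L3 ✓ → eligible.
Dental Plan — service 1127 days ≥ 3 years (≈1095 days) ✓; dept Design ✗ → not eligible.
Floating Holidays — service 1127 days ≥ 12 months (≈360 days) ✓; age 54 ≥ 18 ✓; grade L4 < L5 ✗ → not eligible.

Life Insurance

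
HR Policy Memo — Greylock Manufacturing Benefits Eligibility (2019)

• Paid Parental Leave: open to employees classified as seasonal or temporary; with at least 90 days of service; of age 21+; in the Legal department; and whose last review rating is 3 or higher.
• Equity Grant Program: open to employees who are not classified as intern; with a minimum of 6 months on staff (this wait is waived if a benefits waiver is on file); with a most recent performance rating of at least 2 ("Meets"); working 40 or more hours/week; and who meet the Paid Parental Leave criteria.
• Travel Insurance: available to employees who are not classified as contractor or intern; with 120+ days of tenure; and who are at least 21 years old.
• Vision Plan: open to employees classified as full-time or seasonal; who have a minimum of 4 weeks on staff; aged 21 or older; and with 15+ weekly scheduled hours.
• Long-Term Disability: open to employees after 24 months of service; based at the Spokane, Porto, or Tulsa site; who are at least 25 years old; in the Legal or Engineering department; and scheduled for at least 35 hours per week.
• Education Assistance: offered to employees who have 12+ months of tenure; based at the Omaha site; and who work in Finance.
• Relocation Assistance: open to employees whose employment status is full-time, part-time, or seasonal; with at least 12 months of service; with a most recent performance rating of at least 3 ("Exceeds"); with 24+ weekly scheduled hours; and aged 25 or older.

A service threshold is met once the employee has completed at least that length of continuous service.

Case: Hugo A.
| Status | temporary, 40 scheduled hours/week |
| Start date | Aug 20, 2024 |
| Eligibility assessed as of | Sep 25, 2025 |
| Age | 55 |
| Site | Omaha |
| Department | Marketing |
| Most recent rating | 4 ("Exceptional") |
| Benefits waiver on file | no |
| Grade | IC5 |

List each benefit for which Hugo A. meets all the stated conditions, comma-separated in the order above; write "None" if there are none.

Travel Insurance

Service from Aug 20, 2024 to Sep 25, 2025: 401 days.
Paid Parental Leave — status temporary ✓; service 401 days ≥ 90 days ✓; age 55 ≥ 21 ✓; dept Marketing ✗ → not eligible.
Equity Grant Program — status temporary ✓ (not excluded); no waiver, service 401 days ≥ 6 months (≈180 days) ✓; rating 4 ≥ 2 ✓; 40 hrs/wk ≥ 40 ✓; not eligible for Paid Parental Leave ✗ → not eligible.
Travel Insurance — status temporary ✓ (not excluded); service 401 days ≥ 120 days ✓; age 55 ≥ 21 ✓ → eligible.
Vision Plan — status temporary ✗ (requires full-time or seasonal) → not eligible.
Long-Term Disability — service 401 days < 24 months (≈720 days) ✗ → not eligible.
Education Assistance — service 401 days ≥ 12 months (≈360 days) ✓; site Omaha ✓; dept Marketing ✗ → not eligible.
Relocation Assistance — status temporary ✗ (requires full-time, part-time, or seasonal) → not eligible.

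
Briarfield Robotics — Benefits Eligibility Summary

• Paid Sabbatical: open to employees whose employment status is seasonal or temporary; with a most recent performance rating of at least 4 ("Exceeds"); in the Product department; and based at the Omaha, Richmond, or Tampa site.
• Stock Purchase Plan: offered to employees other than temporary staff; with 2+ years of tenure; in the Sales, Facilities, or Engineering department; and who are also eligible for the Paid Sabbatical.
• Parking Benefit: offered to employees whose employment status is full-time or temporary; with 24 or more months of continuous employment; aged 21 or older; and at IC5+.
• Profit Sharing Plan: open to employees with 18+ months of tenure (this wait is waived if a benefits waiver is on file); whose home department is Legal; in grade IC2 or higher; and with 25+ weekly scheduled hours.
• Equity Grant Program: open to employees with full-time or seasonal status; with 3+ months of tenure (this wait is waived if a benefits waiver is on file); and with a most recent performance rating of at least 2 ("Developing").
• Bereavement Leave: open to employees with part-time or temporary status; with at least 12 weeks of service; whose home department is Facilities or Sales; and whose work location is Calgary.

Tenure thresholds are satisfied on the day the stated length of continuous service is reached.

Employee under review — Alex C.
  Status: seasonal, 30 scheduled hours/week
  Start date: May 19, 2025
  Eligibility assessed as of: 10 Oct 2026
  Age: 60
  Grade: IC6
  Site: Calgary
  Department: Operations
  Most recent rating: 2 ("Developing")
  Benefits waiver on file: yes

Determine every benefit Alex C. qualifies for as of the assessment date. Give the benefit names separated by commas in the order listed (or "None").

Equity Grant Program

Service from May 19, 2025 to 10 Oct 2026: 509 days.
Paid Sabbatical — status seasonal ✓; rating 2 < 4 ✗ → not eligible.
Stock Purchase Plan — status seasonal ✓ (not excluded); service 509 days < 2 years (≈730 days) ✗ → not eligible.
Parking Benefit — status seasonal ✗ (requires full-time or temporary) → not eligible.
Profit Sharing Plan — benefits waiver on file ✓; dept Operations ✗ → not eligible.
Equity Grant Program — status seasonal ✓; benefits waiver on file ✓; rating 2 ≥ 2 ✓ → eligible.
Bereavement Leave — status seasonal ✗ (requires part-time or temporary) → not eligible.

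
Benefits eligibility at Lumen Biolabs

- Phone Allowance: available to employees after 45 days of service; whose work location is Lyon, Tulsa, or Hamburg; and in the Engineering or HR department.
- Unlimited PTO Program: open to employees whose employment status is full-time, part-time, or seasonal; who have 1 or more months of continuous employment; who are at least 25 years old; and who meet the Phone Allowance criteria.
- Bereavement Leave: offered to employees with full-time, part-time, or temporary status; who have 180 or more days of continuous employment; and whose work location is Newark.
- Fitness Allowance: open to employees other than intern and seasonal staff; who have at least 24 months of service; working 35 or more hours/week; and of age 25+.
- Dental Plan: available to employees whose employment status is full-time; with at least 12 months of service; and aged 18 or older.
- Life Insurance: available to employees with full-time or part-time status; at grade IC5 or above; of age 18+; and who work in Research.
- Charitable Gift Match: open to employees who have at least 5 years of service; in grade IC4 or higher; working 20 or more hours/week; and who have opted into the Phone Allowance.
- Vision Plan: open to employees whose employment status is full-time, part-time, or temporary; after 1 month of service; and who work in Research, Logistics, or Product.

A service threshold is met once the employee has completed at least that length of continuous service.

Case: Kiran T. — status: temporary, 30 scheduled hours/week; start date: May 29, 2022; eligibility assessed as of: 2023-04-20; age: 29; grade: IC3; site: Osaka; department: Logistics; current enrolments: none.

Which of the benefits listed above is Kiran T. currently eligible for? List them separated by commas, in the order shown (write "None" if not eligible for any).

Vision Plan

Service from May 29, 2022 to 2023-04-20: 326 days.
Phone Allowance — service 326 days ≥ 45 days ✓; site Osaka ✗ (not Lyon, Tulsa, or Hamburg) → not eligible.
Unlimited PTO Program — status temporary ✗ (requires full-time, part-time, or seasonal) → not eligible.
Bereavement Leave — status temporary ✓; service 326 days ≥ 180 days ✓; site Osaka ✗ (not Newark) → not eligible.
Fitness Allowance — status temporary ✓ (not excluded); service 326 days < 24 months (≈720 days) ✗ → not eligible.
Dental Plan — status temporary ✗ (requires full-time) → not eligible.
Life Insurance — status temporary ✗ (requires full-time or part-time) → not eligible.
Charitable Gift Match — service 326 days < 5 years (≈1825 days) ✗ → not eligible.
Vision Plan — status temporary ✓; service 326 days ≥ 1 month (≈30 days) ✓; dept Logistics ✓ → eligible.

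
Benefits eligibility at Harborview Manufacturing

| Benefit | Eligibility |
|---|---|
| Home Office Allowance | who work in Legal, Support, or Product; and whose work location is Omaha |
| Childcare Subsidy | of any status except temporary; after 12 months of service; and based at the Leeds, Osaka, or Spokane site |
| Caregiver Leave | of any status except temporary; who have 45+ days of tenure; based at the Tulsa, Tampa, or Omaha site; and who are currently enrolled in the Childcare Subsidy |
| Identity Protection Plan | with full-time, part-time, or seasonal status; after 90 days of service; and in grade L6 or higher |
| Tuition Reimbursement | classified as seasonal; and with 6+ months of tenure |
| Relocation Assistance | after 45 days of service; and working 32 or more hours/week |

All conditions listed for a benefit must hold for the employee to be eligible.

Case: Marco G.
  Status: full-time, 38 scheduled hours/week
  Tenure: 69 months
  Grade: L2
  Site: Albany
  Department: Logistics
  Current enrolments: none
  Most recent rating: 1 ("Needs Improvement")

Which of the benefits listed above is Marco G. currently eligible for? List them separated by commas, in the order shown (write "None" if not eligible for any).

Home Office Allowance — dept Logistics ✗ → not eligible.
Childcare Subsidy — status full-time ✓ (not excluded); service 69 months ≥ 12 months ✓; site Albany ✗ (not Leeds, Osaka, or Spokane) → not eligible.
Caregiver Leave — status full-time ✓ (not excluded); service 69 months ≥ 45 days ✓; site Albany ✗ (not Tulsa, Tampa, or Omaha) → not eligible.
Identity Protection Plan — status full-time ✓; service 69 months ≥ 90 days ✓; grade L2 < L6 ✗ → not eligible.
Tuition Reimbursement — status full-time ✗ (requires seasonal) → not eligible.
Relocation Assistance — service 69 months ≥ 45 days ✓; 38 hrs/wk ≥ 32 ✓ → eligible.

Relocation Assistance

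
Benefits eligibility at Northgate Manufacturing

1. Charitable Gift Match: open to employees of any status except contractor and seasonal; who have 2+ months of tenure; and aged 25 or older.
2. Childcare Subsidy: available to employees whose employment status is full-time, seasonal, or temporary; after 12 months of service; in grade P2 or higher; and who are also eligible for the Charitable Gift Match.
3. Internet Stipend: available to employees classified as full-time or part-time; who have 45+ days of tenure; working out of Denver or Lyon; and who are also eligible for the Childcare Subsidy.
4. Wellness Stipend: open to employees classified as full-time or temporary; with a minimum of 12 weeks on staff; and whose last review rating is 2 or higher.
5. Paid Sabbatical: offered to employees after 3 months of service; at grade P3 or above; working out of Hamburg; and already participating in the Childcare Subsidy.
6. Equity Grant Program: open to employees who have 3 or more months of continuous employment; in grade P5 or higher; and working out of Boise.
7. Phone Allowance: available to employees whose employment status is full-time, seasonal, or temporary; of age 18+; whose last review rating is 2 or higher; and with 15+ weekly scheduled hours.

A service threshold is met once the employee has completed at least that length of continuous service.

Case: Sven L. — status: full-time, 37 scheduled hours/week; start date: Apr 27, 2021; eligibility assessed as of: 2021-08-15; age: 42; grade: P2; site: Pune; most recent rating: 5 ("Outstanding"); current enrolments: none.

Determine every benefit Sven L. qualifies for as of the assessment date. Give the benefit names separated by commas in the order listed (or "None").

Charitable Gift Match, Wellness Stipend, Phone Allowance

Service from Apr 27, 2021 to 2021-08-15: 110 days.
Charitable Gift Match — status full-time ✓ (not excluded); service 110 days ≥ 2 months (≈60 days) ✓; age 42 ≥ 25 ✓ → eligible.
Childcare Subsidy — status full-time ✓; service 110 days < 12 months (≈360 days) ✗ → not eligible.
Internet Stipend — status full-time ✓; service 110 days ≥ 45 days ✓; site Pune ✗ (not Denver or Lyon) → not eligible.
Wellness Stipend — status full-time ✓; service 110 days ≥ 12 weeks (≈84 days) ✓; rating 5 ≥ 2 ✓ → eligible.
Paid Sabbatical — service 110 days ≥ 3 months (≈90 days) ✓; grade P2 < P3 ✗ → not eligible.
Equity Grant Program — service 110 days ≥ 3 months (≈90 days) ✓; grade P2 < P5 ✗ → not eligible.
Phone Allowance — status full-time ✓; age 42 ≥ 18 ✓; rating 5 ≥ 2 ✓; 37 hrs/wk ≥ 15 ✓ → eligible.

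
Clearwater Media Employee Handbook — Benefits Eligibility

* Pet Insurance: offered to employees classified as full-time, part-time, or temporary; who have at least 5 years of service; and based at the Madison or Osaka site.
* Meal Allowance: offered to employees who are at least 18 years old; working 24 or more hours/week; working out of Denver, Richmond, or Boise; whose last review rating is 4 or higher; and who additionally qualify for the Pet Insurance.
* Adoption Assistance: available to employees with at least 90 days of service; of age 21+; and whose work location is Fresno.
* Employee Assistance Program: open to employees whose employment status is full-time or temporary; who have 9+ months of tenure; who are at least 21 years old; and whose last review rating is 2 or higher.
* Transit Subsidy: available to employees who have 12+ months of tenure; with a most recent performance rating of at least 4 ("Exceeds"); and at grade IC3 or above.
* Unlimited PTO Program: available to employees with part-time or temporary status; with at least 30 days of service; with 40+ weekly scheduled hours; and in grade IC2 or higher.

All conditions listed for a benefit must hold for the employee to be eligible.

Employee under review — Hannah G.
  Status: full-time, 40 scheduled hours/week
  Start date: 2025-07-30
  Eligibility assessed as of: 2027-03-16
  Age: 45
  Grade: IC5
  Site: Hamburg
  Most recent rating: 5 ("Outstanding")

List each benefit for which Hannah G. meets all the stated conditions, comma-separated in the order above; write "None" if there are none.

Service from 2025-07-30 to 2027-03-16: 594 days.
Pet Insurance — status full-time ✓; service 594 days < 5 years (≈1825 days) ✗ → not eligible.
Meal Allowance — age 45 ≥ 18 ✓; 40 hrs/wk ≥ 24 ✓; site Hamburg ✗ (not Denver, Richmond, or Boise) → not eligible.
Adoption Assistance — service 594 days ≥ 90 days ✓; age 45 ≥ 21 ✓; site Hamburg ✗ (not Fresno) → not eligible.
Employee Assistance Program — status full-time ✓; service 594 days ≥ 9 months (≈270 days) ✓; age 45 ≥ 21 ✓; rating 5 ≥ 2 ✓ → eligible.
Transit Subsidy — service 594 days ≥ 12 months (≈360 days) ✓; rating 5 ≥ 4 ✓; grade IC5 ≥ IC3 ✓ → eligible.
Unlimited PTO Program — status full-time ✗ (requires part-time or temporary) → not eligible.

Employee Assistance Program, Transit Subsidy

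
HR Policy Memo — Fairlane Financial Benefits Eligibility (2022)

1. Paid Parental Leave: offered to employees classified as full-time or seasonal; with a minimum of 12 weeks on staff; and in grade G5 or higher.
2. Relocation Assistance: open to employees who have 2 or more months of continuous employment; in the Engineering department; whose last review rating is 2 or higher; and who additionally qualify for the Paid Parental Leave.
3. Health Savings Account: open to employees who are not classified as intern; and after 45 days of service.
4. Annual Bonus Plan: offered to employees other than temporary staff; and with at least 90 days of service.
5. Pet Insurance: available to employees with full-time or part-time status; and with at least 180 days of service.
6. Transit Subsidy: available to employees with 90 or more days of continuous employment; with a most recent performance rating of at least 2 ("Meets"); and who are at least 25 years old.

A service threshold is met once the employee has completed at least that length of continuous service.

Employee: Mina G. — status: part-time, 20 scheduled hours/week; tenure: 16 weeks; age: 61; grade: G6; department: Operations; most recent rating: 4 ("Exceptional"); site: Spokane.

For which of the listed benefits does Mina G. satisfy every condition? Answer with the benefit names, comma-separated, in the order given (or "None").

Paid Parental Leave — status part-time ✗ (requires full-time or seasonal) → not eligible.
Relocation Assistance — service 16 weeks ≥ 2 months (≈60 days) ✓; dept Operations ✗ → not eligible.
Health Savings Account — status part-time ✓ (not excluded); service 16 weeks ≥ 45 days ✓ → eligible.
Annual Bonus Plan — status part-time ✓ (not excluded); service 16 weeks ≥ 90 days ✓ → eligible.
Pet Insurance — status part-time ✓; service 16 weeks < 180 days ✗ → not eligible.
Transit Subsidy — service 16 weeks ≥ 90 days ✓; rating 4 ≥ 2 ✓; age 61 ≥ 25 ✓ → eligible.

Health Savings Account, Annual Bonus Plan, Transit Subsidy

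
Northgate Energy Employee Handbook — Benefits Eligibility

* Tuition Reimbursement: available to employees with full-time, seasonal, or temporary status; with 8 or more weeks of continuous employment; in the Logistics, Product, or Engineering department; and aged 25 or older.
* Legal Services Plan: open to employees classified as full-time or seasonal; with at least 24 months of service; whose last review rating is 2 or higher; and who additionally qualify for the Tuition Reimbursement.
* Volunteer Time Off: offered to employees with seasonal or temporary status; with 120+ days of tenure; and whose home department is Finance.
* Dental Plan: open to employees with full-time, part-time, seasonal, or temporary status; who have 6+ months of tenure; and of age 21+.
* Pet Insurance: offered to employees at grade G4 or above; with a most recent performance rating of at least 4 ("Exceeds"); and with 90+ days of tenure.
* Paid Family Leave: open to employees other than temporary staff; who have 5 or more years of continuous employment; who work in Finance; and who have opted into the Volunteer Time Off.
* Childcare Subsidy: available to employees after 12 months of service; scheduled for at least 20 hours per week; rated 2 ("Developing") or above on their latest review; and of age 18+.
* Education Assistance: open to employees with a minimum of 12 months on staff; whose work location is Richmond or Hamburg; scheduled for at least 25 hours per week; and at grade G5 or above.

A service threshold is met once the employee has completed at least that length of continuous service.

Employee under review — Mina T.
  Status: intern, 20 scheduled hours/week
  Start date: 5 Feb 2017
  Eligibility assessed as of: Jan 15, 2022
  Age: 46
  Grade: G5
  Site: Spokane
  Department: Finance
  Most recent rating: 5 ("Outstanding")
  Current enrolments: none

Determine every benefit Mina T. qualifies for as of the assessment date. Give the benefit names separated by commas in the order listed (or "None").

Service from 5 Feb 2017 to Jan 15, 2022: 1805 days.
Tuition Reimbursement — status intern ✗ (requires full-time, seasonal, or temporary) → not eligible.
Legal Services Plan — status intern ✗ (requires full-time or seasonal) → not eligible.
Volunteer Time Off — status intern ✗ (requires seasonal or temporary) → not eligible.
Dental Plan — status intern ✗ (requires full-time, part-time, seasonal, or temporary) → not eligible.
Pet Insurance — grade G5 ≥ G4 ✓; rating 5 ≥ 4 ✓; service 1805 days ≥ 90 days ✓ → eligible.
Paid Family Leave — status intern ✓ (not excluded); service 1805 days < 5 years (≈1825 days) ✗ → not eligible.
Childcare Subsidy — service 1805 days ≥ 12 months (≈360 days) ✓; 20 hrs/wk ≥ 20 ✓; rating 5 ≥ 2 ✓; age 46 ≥ 18 ✓ → eligible.
Education Assistance — service 1805 days ≥ 12 months (≈360 days) ✓; site Spokane ✗ (not Richmond or Hamburg) → not eligible.

Pet Insurance, Childcare Subsidy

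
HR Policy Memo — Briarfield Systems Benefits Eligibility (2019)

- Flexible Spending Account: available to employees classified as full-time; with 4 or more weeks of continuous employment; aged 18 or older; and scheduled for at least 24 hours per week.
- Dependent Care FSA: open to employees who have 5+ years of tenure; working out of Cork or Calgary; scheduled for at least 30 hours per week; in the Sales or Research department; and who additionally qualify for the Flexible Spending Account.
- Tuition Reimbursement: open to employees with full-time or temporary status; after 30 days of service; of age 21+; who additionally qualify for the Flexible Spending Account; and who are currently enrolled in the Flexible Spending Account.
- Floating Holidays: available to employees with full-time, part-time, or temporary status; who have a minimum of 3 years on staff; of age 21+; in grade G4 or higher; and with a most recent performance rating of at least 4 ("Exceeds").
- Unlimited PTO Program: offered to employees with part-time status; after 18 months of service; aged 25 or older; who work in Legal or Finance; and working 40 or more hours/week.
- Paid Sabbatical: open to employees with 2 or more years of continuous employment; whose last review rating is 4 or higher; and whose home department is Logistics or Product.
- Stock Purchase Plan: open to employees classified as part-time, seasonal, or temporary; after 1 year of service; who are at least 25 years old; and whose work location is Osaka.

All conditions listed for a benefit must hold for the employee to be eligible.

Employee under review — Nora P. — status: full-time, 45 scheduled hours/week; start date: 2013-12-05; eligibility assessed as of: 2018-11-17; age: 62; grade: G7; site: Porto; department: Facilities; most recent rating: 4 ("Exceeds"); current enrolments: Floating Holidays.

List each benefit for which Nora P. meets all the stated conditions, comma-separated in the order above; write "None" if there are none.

Service from 2013-12-05 to 2018-11-17: 1808 days.
Flexible Spending Account — status full-time ✓; service 1808 days ≥ 4 weeks (≈28 days) ✓; age 62 ≥ 18 ✓; 45 hrs/wk ≥ 24 ✓ → eligible.
Dependent Care FSA — service 1808 days < 5 years (≈1825 days) ✗ → not eligible.
Tuition Reimbursement — status full-time ✓; service 1808 days ≥ 30 days ✓; age 62 ≥ 21 ✓; eligible for Flexible Spending Account ✓; not enrolled in Flexible Spending Account ✗ → not eligible.
Floating Holidays — status full-time ✓; service 1808 days ≥ 3 years (≈1095 days) ✓; age 62 ≥ 21 ✓; grade G7 ≥ G4 ✓; rating 4 ≥ 4 ✓ → eligible.
Unlimited PTO Program — status full-time ✗ (requires part-time) → not eligible.
Paid Sabbatical — service 1808 days ≥ 2 years (≈730 days) ✓; rating 4 ≥ 4 ✓; dept Facilities ✗ → not eligible.
Stock Purchase Plan — status full-time ✗ (requires part-time, seasonal, or temporary) → not eligible.

Flexible Spending Account, Floating Holidays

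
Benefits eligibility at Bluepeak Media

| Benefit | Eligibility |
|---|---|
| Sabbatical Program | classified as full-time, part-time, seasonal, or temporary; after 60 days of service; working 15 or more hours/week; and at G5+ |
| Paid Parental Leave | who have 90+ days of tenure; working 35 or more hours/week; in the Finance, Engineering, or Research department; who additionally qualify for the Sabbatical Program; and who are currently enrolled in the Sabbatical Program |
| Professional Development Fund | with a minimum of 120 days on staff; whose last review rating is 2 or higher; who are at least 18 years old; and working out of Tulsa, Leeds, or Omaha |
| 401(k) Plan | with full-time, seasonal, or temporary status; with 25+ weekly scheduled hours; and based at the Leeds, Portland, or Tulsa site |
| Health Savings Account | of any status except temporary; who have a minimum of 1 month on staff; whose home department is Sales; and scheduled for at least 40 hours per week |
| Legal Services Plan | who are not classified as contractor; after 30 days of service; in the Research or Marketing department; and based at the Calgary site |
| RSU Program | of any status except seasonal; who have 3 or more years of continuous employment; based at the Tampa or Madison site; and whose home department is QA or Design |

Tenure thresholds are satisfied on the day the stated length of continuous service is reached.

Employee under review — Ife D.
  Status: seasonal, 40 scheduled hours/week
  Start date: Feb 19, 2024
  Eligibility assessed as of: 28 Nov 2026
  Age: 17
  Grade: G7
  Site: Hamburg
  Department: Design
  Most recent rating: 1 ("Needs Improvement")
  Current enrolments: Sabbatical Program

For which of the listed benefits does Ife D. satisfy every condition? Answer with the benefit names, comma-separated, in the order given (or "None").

Service from Feb 19, 2024 to 28 Nov 2026: 1013 days.
Sabbatical Program — status seasonal ✓; service 1013 days ≥ 60 days ✓; 40 hrs/wk ≥ 15 ✓; grade G7 ≥ G5 ✓ → eligible.
Paid Parental Leave — service 1013 days ≥ 90 days ✓; 40 hrs/wk ≥ 35 ✓; dept Design ✗ → not eligible.
Professional Development Fund — service 1013 days ≥ 120 days ✓; rating 1 < 2 ✗ → not eligible.
401(k) Plan — status seasonal ✓; 40 hrs/wk ≥ 25 ✓; site Hamburg ✗ (not Leeds, Portland, or Tulsa) → not eligible.
Health Savings Account — status seasonal ✓ (not excluded); service 1013 days ≥ 1 month (≈30 days) ✓; dept Design ✗ → not eligible.
Legal Services Plan — status seasonal ✓ (not excluded); service 1013 days ≥ 30 days ✓; dept Design ✗ → not eligible.
RSU Program — status seasonal ✗ (excluded) → not eligible.

Sabbatical Program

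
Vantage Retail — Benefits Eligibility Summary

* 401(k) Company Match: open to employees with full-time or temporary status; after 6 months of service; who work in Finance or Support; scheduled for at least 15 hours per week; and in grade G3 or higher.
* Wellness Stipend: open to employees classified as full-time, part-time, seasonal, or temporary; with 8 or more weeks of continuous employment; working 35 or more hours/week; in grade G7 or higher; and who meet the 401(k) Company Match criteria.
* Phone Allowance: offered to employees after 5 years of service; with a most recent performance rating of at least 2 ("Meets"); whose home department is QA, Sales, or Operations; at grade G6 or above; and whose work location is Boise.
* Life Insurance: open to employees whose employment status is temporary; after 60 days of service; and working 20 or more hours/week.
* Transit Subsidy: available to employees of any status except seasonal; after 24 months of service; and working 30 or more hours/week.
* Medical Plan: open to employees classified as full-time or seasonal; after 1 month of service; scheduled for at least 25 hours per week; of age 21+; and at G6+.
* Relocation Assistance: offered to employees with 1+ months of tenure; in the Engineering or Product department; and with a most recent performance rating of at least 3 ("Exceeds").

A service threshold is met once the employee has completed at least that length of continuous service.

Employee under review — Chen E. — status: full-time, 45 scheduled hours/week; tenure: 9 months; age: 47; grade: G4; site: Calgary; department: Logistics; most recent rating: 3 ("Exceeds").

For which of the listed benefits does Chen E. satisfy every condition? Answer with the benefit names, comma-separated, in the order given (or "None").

None

401(k) Company Match — status full-time ✓; service 9 months ≥ 6 months ✓; dept Logistics ✗ → not eligible.
Wellness Stipend — status full-time ✓; service 9 months ≥ 8 weeks (≈56 days) ✓; 45 hrs/wk ≥ 35 ✓; grade G4 < G7 ✗ → not eligible.
Phone Allowance — service 9 months < 5 years (≈1825 days) ✗ → not eligible.
Life Insurance — status full-time ✗ (requires temporary) → not eligible.
Transit Subsidy — status full-time ✓ (not excluded); service 9 months < 24 months ✗ → not eligible.
Medical Plan — status full-time ✓; service 9 months ≥ 1 month ✓; 45 hrs/wk ≥ 25 ✓; age 47 ≥ 21 ✓; grade G4 < G6 ✗ → not eligible.
Relocation Assistance — service 9 months ≥ 1 month ✓; dept Logistics ✗ → not eligible.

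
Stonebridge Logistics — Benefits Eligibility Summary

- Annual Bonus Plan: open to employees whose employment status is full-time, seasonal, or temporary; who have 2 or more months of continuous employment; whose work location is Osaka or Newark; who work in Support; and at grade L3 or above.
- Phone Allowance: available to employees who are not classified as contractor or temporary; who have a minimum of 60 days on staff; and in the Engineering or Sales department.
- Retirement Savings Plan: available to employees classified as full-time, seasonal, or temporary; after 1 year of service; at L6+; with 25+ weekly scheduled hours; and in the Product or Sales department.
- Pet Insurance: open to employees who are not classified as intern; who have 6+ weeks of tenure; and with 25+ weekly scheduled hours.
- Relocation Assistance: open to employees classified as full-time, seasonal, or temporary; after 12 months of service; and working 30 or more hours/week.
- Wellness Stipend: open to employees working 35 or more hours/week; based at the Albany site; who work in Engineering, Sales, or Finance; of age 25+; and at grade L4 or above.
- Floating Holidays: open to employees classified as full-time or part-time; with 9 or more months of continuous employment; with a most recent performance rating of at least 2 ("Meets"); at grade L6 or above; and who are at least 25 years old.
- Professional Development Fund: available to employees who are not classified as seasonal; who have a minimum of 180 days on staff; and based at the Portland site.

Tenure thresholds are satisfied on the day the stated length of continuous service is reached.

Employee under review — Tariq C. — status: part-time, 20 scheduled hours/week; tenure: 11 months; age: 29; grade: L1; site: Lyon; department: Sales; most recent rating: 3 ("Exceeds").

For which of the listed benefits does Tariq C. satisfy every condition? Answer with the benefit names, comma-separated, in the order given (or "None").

Phone Allowance

Annual Bonus Plan — status part-time ✗ (requires full-time, seasonal, or temporary) → not eligible.
Phone Allowance — status part-time ✓ (not excluded); service 11 months ≥ 60 days ✓; dept Sales ✓ → eligible.
Retirement Savings Plan — status part-time ✗ (requires full-time, seasonal, or temporary) → not eligible.
Pet Insurance — status part-time ✓ (not excluded); service 11 months ≥ 6 weeks (≈42 days) ✓; 20 hrs/wk < 25 ✗ → not eligible.
Relocation Assistance — status part-time ✗ (requires full-time, seasonal, or temporary) → not eligible.
Wellness Stipend — 20 hrs/wk < 35 ✗ → not eligible.
Floating Holidays — status part-time ✓; service 11 months ≥ 9 months ✓; rating 3 ≥ 2 ✓; grade L1 < L6 ✗ → not eligible.
Professional Development Fund — status part-time ✓ (not excluded); service 11 months ≥ 180 days ✓; site Lyon ✗ (not Portland) → not eligible.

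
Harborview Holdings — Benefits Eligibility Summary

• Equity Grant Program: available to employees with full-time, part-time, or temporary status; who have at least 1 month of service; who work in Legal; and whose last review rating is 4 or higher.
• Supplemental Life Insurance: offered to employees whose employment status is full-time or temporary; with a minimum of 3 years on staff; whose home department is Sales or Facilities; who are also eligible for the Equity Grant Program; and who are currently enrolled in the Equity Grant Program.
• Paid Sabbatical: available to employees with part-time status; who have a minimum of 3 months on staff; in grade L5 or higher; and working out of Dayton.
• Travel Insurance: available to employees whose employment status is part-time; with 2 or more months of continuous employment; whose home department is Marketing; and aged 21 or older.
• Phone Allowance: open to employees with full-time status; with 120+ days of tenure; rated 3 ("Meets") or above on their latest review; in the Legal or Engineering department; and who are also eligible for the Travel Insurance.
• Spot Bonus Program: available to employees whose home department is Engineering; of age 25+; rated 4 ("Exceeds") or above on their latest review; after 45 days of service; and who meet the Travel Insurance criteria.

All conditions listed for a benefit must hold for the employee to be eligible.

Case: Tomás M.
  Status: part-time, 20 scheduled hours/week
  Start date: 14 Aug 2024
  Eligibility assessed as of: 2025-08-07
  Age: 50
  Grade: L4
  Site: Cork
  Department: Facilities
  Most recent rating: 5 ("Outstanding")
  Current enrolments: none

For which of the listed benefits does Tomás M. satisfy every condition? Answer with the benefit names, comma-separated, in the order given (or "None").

Service from 14 Aug 2024 to 2025-08-07: 358 days.
Equity Grant Program — status part-time ✓; service 358 days ≥ 1 month (≈30 days) ✓; dept Facilities ✗ → not eligible.
Supplemental Life Insurance — status part-time ✗ (requires full-time or temporary) → not eligible.
Paid Sabbatical — status part-time ✓; service 358 days ≥ 3 months (≈90 days) ✓; grade L4 < L5 ✗ → not eligible.
Travel Insurance — status part-time ✓; service 358 days ≥ 2 months (≈60 days) ✓; dept Facilities ✗ → not eligible.
Phone Allowance — status part-time ✗ (requires full-time) → not eligible.
Spot Bonus Program — dept Facilities ✗ → not eligible.

None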